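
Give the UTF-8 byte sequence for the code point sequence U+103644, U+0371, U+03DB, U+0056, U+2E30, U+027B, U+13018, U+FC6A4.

F4 83 99 84 CD B1 CF 9B 56 E2 B8 B0 C9 BB F0 93 80 98 F3 BC 9A A4

U+103644: 4-byte form → F4 83 99 84.
U+0371: 2-byte form → CD B1.
U+03DB: 2-byte form → CF 9B.
U+0056: 1-byte form → 56.
U+2E30: 3-byte form → E2 B8 B0.
U+027B: 2-byte form → C9 BB.
U+13018: 4-byte form → F0 93 80 98.
U+FC6A4: 4-byte form → F3 BC 9A A4.
Concatenated (22 bytes): F4 83 99 84 CD B1 CF 9B 56 E2 B8 B0 C9 BB F0 93 80 98 F3 BC 9A A4.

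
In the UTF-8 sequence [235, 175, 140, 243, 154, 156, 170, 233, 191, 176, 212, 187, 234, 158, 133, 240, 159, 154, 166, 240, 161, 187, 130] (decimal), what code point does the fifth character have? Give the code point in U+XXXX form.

Offset 0: leading byte 0xEB = 11101011 → 3-byte char #1 = EB AF 8C.
Offset 3: leading byte 0xF3 = 11110011 → 4-byte char #2 = F3 9A 9C AA.
Offset 7: leading byte 0xE9 = 11101001 → 3-byte char #3 = E9 BF B0.
Offset 10: leading byte 0xD4 = 11010100 → 2-byte char #4 = D4 BB.
Offset 12: leading byte 0xEA = 11101010 → 3-byte char #5 = EA 9E 85.
Leading byte 0xEA = 11101010 matches 1110xxxx → 3-byte sequence.
Byte 1: 0xEA = 11101010, payload 1010 (4 bits).
Byte 2: 0x9E = 10011110 (10xxxxxx ✓), payload 011110.
Byte 3: 0x85 = 10000101 (10xxxxxx ✓), payload 000101.
Concatenate: 1010011110000101 = 0xA785 (16 bits → U+A785).

U+A785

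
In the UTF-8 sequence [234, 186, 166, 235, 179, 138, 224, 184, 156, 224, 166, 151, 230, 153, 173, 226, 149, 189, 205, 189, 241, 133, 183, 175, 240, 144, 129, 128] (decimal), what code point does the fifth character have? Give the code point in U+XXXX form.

U+666D

Offset 0: leading byte 0xEA = 11101010 → 3-byte char #1 = EA BA A6.
Offset 3: leading byte 0xEB = 11101011 → 3-byte char #2 = EB B3 8A.
Offset 6: leading byte 0xE0 = 11100000 → 3-byte char #3 = E0 B8 9C.
Offset 9: leading byte 0xE0 = 11100000 → 3-byte char #4 = E0 A6 97.
Offset 12: leading byte 0xE6 = 11100110 → 3-byte char #5 = E6 99 AD.
Leading byte 0xE6 = 11100110 matches 1110xxxx → 3-byte sequence.
Byte 1: 0xE6 = 11100110, payload 0110 (4 bits).
Byte 2: 0x99 = 10011001 (10xxxxxx ✓), payload 011001.
Byte 3: 0xAD = 10101101 (10xxxxxx ✓), payload 101101.
Concatenate: 0110011001101101 = 0x666D (16 bits → U+666D).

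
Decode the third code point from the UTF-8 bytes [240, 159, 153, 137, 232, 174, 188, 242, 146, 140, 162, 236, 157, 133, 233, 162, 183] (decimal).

U+92322

Offset 0: leading byte 0xF0 = 11110000 → 4-byte char #1 = F0 9F 99 89.
Offset 4: leading byte 0xE8 = 11101000 → 3-byte char #2 = E8 AE BC.
Offset 7: leading byte 0xF2 = 11110010 → 4-byte char #3 = F2 92 8C A2.
Leading byte 0xF2 = 11110010 matches 11110xxx → 4-byte sequence.
Byte 1: 0xF2 = 11110010, payload 010 (3 bits).
Byte 2: 0x92 = 10010010 (10xxxxxx ✓), payload 010010.
Byte 3: 0x8C = 10001100 (10xxxxxx ✓), payload 001100.
Byte 4: 0xA2 = 10100010 (10xxxxxx ✓), payload 100010.
Concatenate: 010010010001100100010 = 0x92322 (21 bits → U+92322).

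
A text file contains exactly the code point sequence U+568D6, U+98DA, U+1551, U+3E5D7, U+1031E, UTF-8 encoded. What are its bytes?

U+568D6: 4-byte form → F1 96 A3 96.
U+98DA: 3-byte form → E9 A3 9A.
U+1551: 3-byte form → E1 95 91.
U+3E5D7: 4-byte form → F0 BE 97 97.
U+1031E: 4-byte form → F0 90 8C 9E.
Concatenated (18 bytes): F1 96 A3 96 E9 A3 9A E1 95 91 F0 BE 97 97 F0 90 8C 9E.

F1 96 A3 96 E9 A3 9A E1 95 91 F0 BE 97 97 F0 90 8C 9E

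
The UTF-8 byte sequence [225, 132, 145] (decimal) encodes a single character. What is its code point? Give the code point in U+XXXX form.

Leading byte 0xE1 = 11100001 matches 1110xxxx → 3-byte sequence.
Byte 1: 0xE1 = 11100001, payload 0001 (4 bits).
Byte 2: 0x84 = 10000100 (10xxxxxx ✓), payload 000100.
Byte 3: 0x91 = 10010001 (10xxxxxx ✓), payload 010001.
Concatenate: 0001000100010001 = 0x1111 (16 bits → U+1111).

U+1111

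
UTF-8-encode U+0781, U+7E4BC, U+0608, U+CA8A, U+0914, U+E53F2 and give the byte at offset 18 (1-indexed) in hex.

0xB2

1-indexed offset 18 is 0-indexed offset 17.
U+0781 → 2-byte form DE 81 at offsets 0–1.
U+7E4BC → 4-byte form F1 BE 92 BC at offsets 2–5.
U+0608 → 2-byte form D8 88 at offsets 6–7.
U+CA8A → 3-byte form EC AA 8A at offsets 8–10.
U+0914 → 3-byte form E0 A4 94 at offsets 11–13.
U+E53F2 → 4-byte form F3 A5 8F B2 at offsets 14–17.
Offset 17 falls in char 6's range; it's byte 4 of F3 A5 8F B2 = 0xB2.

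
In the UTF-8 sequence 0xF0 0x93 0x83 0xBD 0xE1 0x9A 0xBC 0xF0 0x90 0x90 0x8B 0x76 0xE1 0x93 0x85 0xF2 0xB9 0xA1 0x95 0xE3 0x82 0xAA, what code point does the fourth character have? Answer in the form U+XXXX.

U+0076

Offset 0: leading byte 0xF0 = 11110000 → 4-byte char #1 = F0 93 83 BD.
Offset 4: leading byte 0xE1 = 11100001 → 3-byte char #2 = E1 9A BC.
Offset 7: leading byte 0xF0 = 11110000 → 4-byte char #3 = F0 90 90 8B.
Offset 11: leading byte 0x76 = 01110110 → 1-byte char #4 = 76.
Leading byte 0x76 = 01110110 matches 0xxxxxxx → 1-byte sequence.
Byte 1: 0x76 = 01110110, payload 1110110 (7 bits).
Concatenate: 1110110 = 0x76 (7 bits → U+0076).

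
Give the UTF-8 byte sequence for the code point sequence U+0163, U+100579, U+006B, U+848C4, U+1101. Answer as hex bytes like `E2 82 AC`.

C5 A3 F4 80 95 B9 6B F2 84 A3 84 E1 84 81

U+0163: 2-byte form → C5 A3.
U+100579: 4-byte form → F4 80 95 B9.
U+006B: 1-byte form → 6B.
U+848C4: 4-byte form → F2 84 A3 84.
U+1101: 3-byte form → E1 84 81.
Concatenated (14 bytes): C5 A3 F4 80 95 B9 6B F2 84 A3 84 E1 84 81.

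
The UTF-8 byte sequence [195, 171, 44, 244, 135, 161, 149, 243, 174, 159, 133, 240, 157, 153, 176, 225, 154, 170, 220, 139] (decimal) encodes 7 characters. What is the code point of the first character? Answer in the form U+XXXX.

U+00EB

Offset 0: leading byte 0xC3 = 11000011 → 2-byte char #1 = C3 AB.
Leading byte 0xC3 = 11000011 matches 110xxxxx → 2-byte sequence.
Byte 1: 0xC3 = 11000011, payload 00011 (5 bits).
Byte 2: 0xAB = 10101011 (10xxxxxx ✓), payload 101011.
Concatenate: 00011101011 = 0xEB (11 bits → U+00EB).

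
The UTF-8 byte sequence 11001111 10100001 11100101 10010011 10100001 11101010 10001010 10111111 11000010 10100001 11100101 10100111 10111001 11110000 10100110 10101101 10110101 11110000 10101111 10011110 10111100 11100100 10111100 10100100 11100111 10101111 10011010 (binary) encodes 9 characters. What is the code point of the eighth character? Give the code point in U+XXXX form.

U+4F24

Offset 0: leading byte 0xCF = 11001111 → 2-byte char #1 = CF A1.
Offset 2: leading byte 0xE5 = 11100101 → 3-byte char #2 = E5 93 A1.
Offset 5: leading byte 0xEA = 11101010 → 3-byte char #3 = EA 8A BF.
Offset 8: leading byte 0xC2 = 11000010 → 2-byte char #4 = C2 A1.
Offset 10: leading byte 0xE5 = 11100101 → 3-byte char #5 = E5 A7 B9.
Offset 13: leading byte 0xF0 = 11110000 → 4-byte char #6 = F0 A6 AD B5.
Offset 17: leading byte 0xF0 = 11110000 → 4-byte char #7 = F0 AF 9E BC.
Offset 21: leading byte 0xE4 = 11100100 → 3-byte char #8 = E4 BC A4.
Leading byte 0xE4 = 11100100 matches 1110xxxx → 3-byte sequence.
Byte 1: 0xE4 = 11100100, payload 0100 (4 bits).
Byte 2: 0xBC = 10111100 (10xxxxxx ✓), payload 111100.
Byte 3: 0xA4 = 10100100 (10xxxxxx ✓), payload 100100.
Concatenate: 0100111100100100 = 0x4F24 (16 bits → U+4F24).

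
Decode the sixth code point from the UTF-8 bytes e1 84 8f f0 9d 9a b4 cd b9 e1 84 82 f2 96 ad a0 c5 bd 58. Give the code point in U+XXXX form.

U+017D

Offset 0: leading byte 0xE1 = 11100001 → 3-byte char #1 = E1 84 8F.
Offset 3: leading byte 0xF0 = 11110000 → 4-byte char #2 = F0 9D 9A B4.
Offset 7: leading byte 0xCD = 11001101 → 2-byte char #3 = CD B9.
Offset 9: leading byte 0xE1 = 11100001 → 3-byte char #4 = E1 84 82.
Offset 12: leading byte 0xF2 = 11110010 → 4-byte char #5 = F2 96 AD A0.
Offset 16: leading byte 0xC5 = 11000101 → 2-byte char #6 = C5 BD.
Leading byte 0xC5 = 11000101 matches 110xxxxx → 2-byte sequence.
Byte 1: 0xC5 = 11000101, payload 00101 (5 bits).
Byte 2: 0xBD = 10111101 (10xxxxxx ✓), payload 111101.
Concatenate: 00101111101 = 0x17D (11 bits → U+017D).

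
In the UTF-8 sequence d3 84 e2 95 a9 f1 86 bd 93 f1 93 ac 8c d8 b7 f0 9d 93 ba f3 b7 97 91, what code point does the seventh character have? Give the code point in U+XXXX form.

Offset 0: leading byte 0xD3 = 11010011 → 2-byte char #1 = D3 84.
Offset 2: leading byte 0xE2 = 11100010 → 3-byte char #2 = E2 95 A9.
Offset 5: leading byte 0xF1 = 11110001 → 4-byte char #3 = F1 86 BD 93.
Offset 9: leading byte 0xF1 = 11110001 → 4-byte char #4 = F1 93 AC 8C.
Offset 13: leading byte 0xD8 = 11011000 → 2-byte char #5 = D8 B7.
Offset 15: leading byte 0xF0 = 11110000 → 4-byte char #6 = F0 9D 93 BA.
Offset 19: leading byte 0xF3 = 11110011 → 4-byte char #7 = F3 B7 97 91.
Leading byte 0xF3 = 11110011 matches 11110xxx → 4-byte sequence.
Byte 1: 0xF3 = 11110011, payload 011 (3 bits).
Byte 2: 0xB7 = 10110111 (10xxxxxx ✓), payload 110111.
Byte 3: 0x97 = 10010111 (10xxxxxx ✓), payload 010111.
Byte 4: 0x91 = 10010001 (10xxxxxx ✓), payload 010001.
Concatenate: 011110111010111010001 = 0xF75D1 (21 bits → U+F75D1).

U+F75D1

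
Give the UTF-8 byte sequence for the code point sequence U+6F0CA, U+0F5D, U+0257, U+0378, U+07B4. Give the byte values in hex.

U+6F0CA: 4-byte form → F1 AF 83 8A.
U+0F5D: 3-byte form → E0 BD 9D.
U+0257: 2-byte form → C9 97.
U+0378: 2-byte form → CD B8.
U+07B4: 2-byte form → DE B4.
Concatenated (13 bytes): F1 AF 83 8A E0 BD 9D C9 97 CD B8 DE B4.

F1 AF 83 8A E0 BD 9D C9 97 CD B8 DE B4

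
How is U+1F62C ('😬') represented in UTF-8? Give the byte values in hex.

U+1F62C = 0x1F62C = 128556 decimal. In range U+10000–U+10FFFF → 4-byte form: 11110xxx 10xxxxxx 10xxxxxx 10xxxxxx.
Binary (21 bits): 000011111011000101100.
Split 3+6+6+6: 000 | 011111 | 011000 | 101100.
Byte 1: 11110000 = 0xF0.
Byte 2: 10011111 = 0x9F.
Byte 3: 10011000 = 0x98.
Byte 4: 10101100 = 0xAC.

F0 9F 98 AC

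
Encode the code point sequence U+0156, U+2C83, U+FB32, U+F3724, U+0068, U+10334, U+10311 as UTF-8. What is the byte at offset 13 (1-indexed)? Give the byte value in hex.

1-indexed offset 13 is 0-indexed offset 12.
U+0156 → 2-byte form C5 96 at offsets 0–1.
U+2C83 → 3-byte form E2 B2 83 at offsets 2–4.
U+FB32 → 3-byte form EF AC B2 at offsets 5–7.
U+F3724 → 4-byte form F3 B3 9C A4 at offsets 8–11.
U+0068 → 1-byte form 68 at offsets 12–12.
Offset 12 falls in char 5's range; it's byte 1 of 68 = 0x68.

0x68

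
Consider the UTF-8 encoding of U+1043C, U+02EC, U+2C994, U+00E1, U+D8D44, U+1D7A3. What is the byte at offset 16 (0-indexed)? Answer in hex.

0xF0

U+1043C → 4-byte form F0 90 90 BC at offsets 0–3.
U+02EC → 2-byte form CB AC at offsets 4–5.
U+2C994 → 4-byte form F0 AC A6 94 at offsets 6–9.
U+00E1 → 2-byte form C3 A1 at offsets 10–11.
U+D8D44 → 4-byte form F3 98 B5 84 at offsets 12–15.
U+1D7A3 → 4-byte form F0 9D 9E A3 at offsets 16–19.
Offset 16 falls in char 6's range; it's byte 1 of F0 9D 9E A3 = 0xF0.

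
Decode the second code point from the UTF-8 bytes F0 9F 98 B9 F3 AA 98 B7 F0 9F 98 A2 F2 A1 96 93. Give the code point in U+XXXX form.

Offset 0: leading byte 0xF0 = 11110000 → 4-byte char #1 = F0 9F 98 B9.
Offset 4: leading byte 0xF3 = 11110011 → 4-byte char #2 = F3 AA 98 B7.
Leading byte 0xF3 = 11110011 matches 11110xxx → 4-byte sequence.
Byte 1: 0xF3 = 11110011, payload 011 (3 bits).
Byte 2: 0xAA = 10101010 (10xxxxxx ✓), payload 101010.
Byte 3: 0x98 = 10011000 (10xxxxxx ✓), payload 011000.
Byte 4: 0xB7 = 10110111 (10xxxxxx ✓), payload 110111.
Concatenate: 011101010011000110111 = 0xEA637 (21 bits → U+EA637).

U+EA637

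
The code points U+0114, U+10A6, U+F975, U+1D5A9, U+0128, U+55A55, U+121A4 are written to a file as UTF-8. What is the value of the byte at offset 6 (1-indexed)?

0xEF

1-indexed offset 6 is 0-indexed offset 5.
U+0114 → 2-byte form C4 94 at offsets 0–1.
U+10A6 → 3-byte form E1 82 A6 at offsets 2–4.
U+F975 → 3-byte form EF A5 B5 at offsets 5–7.
Offset 5 falls in char 3's range; it's byte 1 of EF A5 B5 = 0xEF.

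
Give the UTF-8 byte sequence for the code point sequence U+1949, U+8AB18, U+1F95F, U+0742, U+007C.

U+1949: 3-byte form → E1 A5 89.
U+8AB18: 4-byte form → F2 8A AC 98.
U+1F95F: 4-byte form → F0 9F A5 9F.
U+0742: 2-byte form → DD 82.
U+007C: 1-byte form → 7C.
Concatenated (14 bytes): E1 A5 89 F2 8A AC 98 F0 9F A5 9F DD 82 7C.

E1 A5 89 F2 8A AC 98 F0 9F A5 9F DD 82 7C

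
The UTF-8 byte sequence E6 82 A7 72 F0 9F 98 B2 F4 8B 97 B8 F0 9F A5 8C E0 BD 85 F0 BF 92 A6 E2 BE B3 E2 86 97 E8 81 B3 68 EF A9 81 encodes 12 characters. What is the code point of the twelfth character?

Offset 0: leading byte 0xE6 = 11100110 → 3-byte char #1 = E6 82 A7.
Offset 3: leading byte 0x72 = 01110010 → 1-byte char #2 = 72.
Offset 4: leading byte 0xF0 = 11110000 → 4-byte char #3 = F0 9F 98 B2.
Offset 8: leading byte 0xF4 = 11110100 → 4-byte char #4 = F4 8B 97 B8.
Offset 12: leading byte 0xF0 = 11110000 → 4-byte char #5 = F0 9F A5 8C.
Offset 16: leading byte 0xE0 = 11100000 → 3-byte char #6 = E0 BD 85.
Offset 19: leading byte 0xF0 = 11110000 → 4-byte char #7 = F0 BF 92 A6.
Offset 23: leading byte 0xE2 = 11100010 → 3-byte char #8 = E2 BE B3.
Offset 26: leading byte 0xE2 = 11100010 → 3-byte char #9 = E2 86 97.
Offset 29: leading byte 0xE8 = 11101000 → 3-byte char #10 = E8 81 B3.
Offset 32: leading byte 0x68 = 01101000 → 1-byte char #11 = 68.
Offset 33: leading byte 0xEF = 11101111 → 3-byte char #12 = EF A9 81.
Leading byte 0xEF = 11101111 matches 1110xxxx → 3-byte sequence.
Byte 1: 0xEF = 11101111, payload 1111 (4 bits).
Byte 2: 0xA9 = 10101001 (10xxxxxx ✓), payload 101001.
Byte 3: 0x81 = 10000001 (10xxxxxx ✓), payload 000001.
Concatenate: 1111101001000001 = 0xFA41 (16 bits → U+FA41).

U+FA41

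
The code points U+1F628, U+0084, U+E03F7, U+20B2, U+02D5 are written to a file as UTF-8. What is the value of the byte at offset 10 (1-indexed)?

0xB7

1-indexed offset 10 is 0-indexed offset 9.
U+1F628 → 4-byte form F0 9F 98 A8 at offsets 0–3.
U+0084 → 2-byte form C2 84 at offsets 4–5.
U+E03F7 → 4-byte form F3 A0 8F B7 at offsets 6–9.
Offset 9 falls in char 3's range; it's byte 4 of F3 A0 8F B7 = 0xB7.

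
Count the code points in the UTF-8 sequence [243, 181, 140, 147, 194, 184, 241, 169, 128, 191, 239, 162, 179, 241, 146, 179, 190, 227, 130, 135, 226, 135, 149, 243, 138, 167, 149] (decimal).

8

Byte at offset 0: 0xF3 = 11110011 → 4-byte char (#1). Advance 4.
Byte at offset 4: 0xC2 = 11000010 → 2-byte char (#2). Advance 2.
Byte at offset 6: 0xF1 = 11110001 → 4-byte char (#3). Advance 4.
Byte at offset 10: 0xEF = 11101111 → 3-byte char (#4). Advance 3.
Byte at offset 13: 0xF1 = 11110001 → 4-byte char (#5). Advance 4.
Byte at offset 17: 0xE3 = 11100011 → 3-byte char (#6). Advance 3.
Byte at offset 20: 0xE2 = 11100010 → 3-byte char (#7). Advance 3.
Byte at offset 23: 0xF3 = 11110011 → 4-byte char (#8). Advance 4.
Reached end at offset 27 after 8 code points.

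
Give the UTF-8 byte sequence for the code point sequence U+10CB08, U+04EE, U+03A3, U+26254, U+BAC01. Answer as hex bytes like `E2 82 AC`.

F4 8C AC 88 D3 AE CE A3 F0 A6 89 94 F2 BA B0 81

U+10CB08: 4-byte form → F4 8C AC 88.
U+04EE: 2-byte form → D3 AE.
U+03A3: 2-byte form → CE A3.
U+26254: 4-byte form → F0 A6 89 94.
U+BAC01: 4-byte form → F2 BA B0 81.
Concatenated (16 bytes): F4 8C AC 88 D3 AE CE A3 F0 A6 89 94 F2 BA B0 81.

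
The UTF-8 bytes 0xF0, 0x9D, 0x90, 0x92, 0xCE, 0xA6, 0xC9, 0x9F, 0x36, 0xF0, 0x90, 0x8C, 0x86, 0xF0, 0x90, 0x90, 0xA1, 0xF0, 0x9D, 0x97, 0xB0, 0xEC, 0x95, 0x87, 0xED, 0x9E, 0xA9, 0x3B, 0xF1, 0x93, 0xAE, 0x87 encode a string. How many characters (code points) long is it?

Byte at offset 0: 0xF0 = 11110000 → 4-byte char (#1). Advance 4.
Byte at offset 4: 0xCE = 11001110 → 2-byte char (#2). Advance 2.
Byte at offset 6: 0xC9 = 11001001 → 2-byte char (#3). Advance 2.
Byte at offset 8: 0x36 = 00110110 → 1-byte char (#4). Advance 1.
Byte at offset 9: 0xF0 = 11110000 → 4-byte char (#5). Advance 4.
Byte at offset 13: 0xF0 = 11110000 → 4-byte char (#6). Advance 4.
Byte at offset 17: 0xF0 = 11110000 → 4-byte char (#7). Advance 4.
Byte at offset 21: 0xEC = 11101100 → 3-byte char (#8). Advance 3.
Byte at offset 24: 0xED = 11101101 → 3-byte char (#9). Advance 3.
Byte at offset 27: 0x3B = 00111011 → 1-byte char (#10). Advance 1.
Byte at offset 28: 0xF1 = 11110001 → 4-byte char (#11). Advance 4.
Reached end at offset 32 after 11 code points.

11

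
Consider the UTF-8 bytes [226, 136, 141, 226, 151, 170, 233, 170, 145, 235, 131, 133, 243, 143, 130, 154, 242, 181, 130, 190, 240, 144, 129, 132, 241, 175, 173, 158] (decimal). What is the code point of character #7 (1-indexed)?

Offset 0: leading byte 0xE2 = 11100010 → 3-byte char #1 = E2 88 8D.
Offset 3: leading byte 0xE2 = 11100010 → 3-byte char #2 = E2 97 AA.
Offset 6: leading byte 0xE9 = 11101001 → 3-byte char #3 = E9 AA 91.
Offset 9: leading byte 0xEB = 11101011 → 3-byte char #4 = EB 83 85.
Offset 12: leading byte 0xF3 = 11110011 → 4-byte char #5 = F3 8F 82 9A.
Offset 16: leading byte 0xF2 = 11110010 → 4-byte char #6 = F2 B5 82 BE.
Offset 20: leading byte 0xF0 = 11110000 → 4-byte char #7 = F0 90 81 84.
Leading byte 0xF0 = 11110000 matches 11110xxx → 4-byte sequence.
Byte 1: 0xF0 = 11110000, payload 000 (3 bits).
Byte 2: 0x90 = 10010000 (10xxxxxx ✓), payload 010000.
Byte 3: 0x81 = 10000001 (10xxxxxx ✓), payload 000001.
Byte 4: 0x84 = 10000100 (10xxxxxx ✓), payload 000100.
Concatenate: 000010000000001000100 = 0x10044 (21 bits → U+10044).

U+10044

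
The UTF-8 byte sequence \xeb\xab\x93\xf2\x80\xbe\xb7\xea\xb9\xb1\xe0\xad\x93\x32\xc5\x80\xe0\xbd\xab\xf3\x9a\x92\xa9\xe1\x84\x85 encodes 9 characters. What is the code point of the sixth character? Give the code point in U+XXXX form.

Offset 0: leading byte 0xEB = 11101011 → 3-byte char #1 = EB AB 93.
Offset 3: leading byte 0xF2 = 11110010 → 4-byte char #2 = F2 80 BE B7.
Offset 7: leading byte 0xEA = 11101010 → 3-byte char #3 = EA B9 B1.
Offset 10: leading byte 0xE0 = 11100000 → 3-byte char #4 = E0 AD 93.
Offset 13: leading byte 0x32 = 00110010 → 1-byte char #5 = 32.
Offset 14: leading byte 0xC5 = 11000101 → 2-byte char #6 = C5 80.
Leading byte 0xC5 = 11000101 matches 110xxxxx → 2-byte sequence.
Byte 1: 0xC5 = 11000101, payload 00101 (5 bits).
Byte 2: 0x80 = 10000000 (10xxxxxx ✓), payload 000000.
Concatenate: 00101000000 = 0x140 (11 bits → U+0140).

U+0140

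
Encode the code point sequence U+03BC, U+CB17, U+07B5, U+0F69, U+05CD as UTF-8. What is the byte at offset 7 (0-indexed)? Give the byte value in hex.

0xE0

U+03BC → 2-byte form CE BC at offsets 0–1.
U+CB17 → 3-byte form EC AC 97 at offsets 2–4.
U+07B5 → 2-byte form DE B5 at offsets 5–6.
U+0F69 → 3-byte form E0 BD A9 at offsets 7–9.
Offset 7 falls in char 4's range; it's byte 1 of E0 BD A9 = 0xE0.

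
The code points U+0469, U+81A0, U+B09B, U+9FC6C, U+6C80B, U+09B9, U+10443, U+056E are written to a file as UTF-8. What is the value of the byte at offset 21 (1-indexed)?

1-indexed offset 21 is 0-indexed offset 20.
U+0469 → 2-byte form D1 A9 at offsets 0–1.
U+81A0 → 3-byte form E8 86 A0 at offsets 2–4.
U+B09B → 3-byte form EB 82 9B at offsets 5–7.
U+9FC6C → 4-byte form F2 9F B1 AC at offsets 8–11.
U+6C80B → 4-byte form F1 AC A0 8B at offsets 12–15.
U+09B9 → 3-byte form E0 A6 B9 at offsets 16–18.
U+10443 → 4-byte form F0 90 91 83 at offsets 19–22.
Offset 20 falls in char 7's range; it's byte 2 of F0 90 91 83 = 0x90.

0x90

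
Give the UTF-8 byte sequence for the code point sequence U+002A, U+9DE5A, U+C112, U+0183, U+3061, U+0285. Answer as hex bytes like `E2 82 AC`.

U+002A: 1-byte form → 2A.
U+9DE5A: 4-byte form → F2 9D B9 9A.
U+C112: 3-byte form → EC 84 92.
U+0183: 2-byte form → C6 83.
U+3061: 3-byte form → E3 81 A1.
U+0285: 2-byte form → CA 85.
Concatenated (15 bytes): 2A F2 9D B9 9A EC 84 92 C6 83 E3 81 A1 CA 85.

2A F2 9D B9 9A EC 84 92 C6 83 E3 81 A1 CA 85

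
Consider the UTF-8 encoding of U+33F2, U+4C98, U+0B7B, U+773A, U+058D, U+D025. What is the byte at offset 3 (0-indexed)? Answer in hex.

U+33F2 → 3-byte form E3 8F B2 at offsets 0–2.
U+4C98 → 3-byte form E4 B2 98 at offsets 3–5.
Offset 3 falls in char 2's range; it's byte 1 of E4 B2 98 = 0xE4.

0xE4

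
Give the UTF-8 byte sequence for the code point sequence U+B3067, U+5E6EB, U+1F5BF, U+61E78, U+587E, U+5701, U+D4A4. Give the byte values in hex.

F2 B3 81 A7 F1 9E 9B AB F0 9F 96 BF F1 A1 B9 B8 E5 A1 BE E5 9C 81 ED 92 A4

U+B3067: 4-byte form → F2 B3 81 A7.
U+5E6EB: 4-byte form → F1 9E 9B AB.
U+1F5BF: 4-byte form → F0 9F 96 BF.
U+61E78: 4-byte form → F1 A1 B9 B8.
U+587E: 3-byte form → E5 A1 BE.
U+5701: 3-byte form → E5 9C 81.
U+D4A4: 3-byte form → ED 92 A4.
Concatenated (25 bytes): F2 B3 81 A7 F1 9E 9B AB F0 9F 96 BF F1 A1 B9 B8 E5 A1 BE E5 9C 81 ED 92 A4.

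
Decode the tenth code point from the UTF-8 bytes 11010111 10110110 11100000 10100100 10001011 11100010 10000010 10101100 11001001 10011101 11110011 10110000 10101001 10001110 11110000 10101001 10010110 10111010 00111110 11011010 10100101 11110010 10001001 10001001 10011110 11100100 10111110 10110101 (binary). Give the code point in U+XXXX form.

U+4FB5

Offset 0: leading byte 0xD7 = 11010111 → 2-byte char #1 = D7 B6.
Offset 2: leading byte 0xE0 = 11100000 → 3-byte char #2 = E0 A4 8B.
Offset 5: leading byte 0xE2 = 11100010 → 3-byte char #3 = E2 82 AC.
Offset 8: leading byte 0xC9 = 11001001 → 2-byte char #4 = C9 9D.
Offset 10: leading byte 0xF3 = 11110011 → 4-byte char #5 = F3 B0 A9 8E.
Offset 14: leading byte 0xF0 = 11110000 → 4-byte char #6 = F0 A9 96 BA.
Offset 18: leading byte 0x3E = 00111110 → 1-byte char #7 = 3E.
Offset 19: leading byte 0xDA = 11011010 → 2-byte char #8 = DA A5.
Offset 21: leading byte 0xF2 = 11110010 → 4-byte char #9 = F2 89 89 9E.
Offset 25: leading byte 0xE4 = 11100100 → 3-byte char #10 = E4 BE B5.
Leading byte 0xE4 = 11100100 matches 1110xxxx → 3-byte sequence.
Byte 1: 0xE4 = 11100100, payload 0100 (4 bits).
Byte 2: 0xBE = 10111110 (10xxxxxx ✓), payload 111110.
Byte 3: 0xB5 = 10110101 (10xxxxxx ✓), payload 110101.
Concatenate: 0100111110110101 = 0x4FB5 (16 bits → U+4FB5).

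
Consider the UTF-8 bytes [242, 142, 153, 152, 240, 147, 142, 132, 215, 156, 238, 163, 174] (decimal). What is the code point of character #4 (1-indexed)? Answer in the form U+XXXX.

U+E8EE

Offset 0: leading byte 0xF2 = 11110010 → 4-byte char #1 = F2 8E 99 98.
Offset 4: leading byte 0xF0 = 11110000 → 4-byte char #2 = F0 93 8E 84.
Offset 8: leading byte 0xD7 = 11010111 → 2-byte char #3 = D7 9C.
Offset 10: leading byte 0xEE = 11101110 → 3-byte char #4 = EE A3 AE.
Leading byte 0xEE = 11101110 matches 1110xxxx → 3-byte sequence.
Byte 1: 0xEE = 11101110, payload 1110 (4 bits).
Byte 2: 0xA3 = 10100011 (10xxxxxx ✓), payload 100011.
Byte 3: 0xAE = 10101110 (10xxxxxx ✓), payload 101110.
Concatenate: 1110100011101110 = 0xE8EE (16 bits → U+E8EE).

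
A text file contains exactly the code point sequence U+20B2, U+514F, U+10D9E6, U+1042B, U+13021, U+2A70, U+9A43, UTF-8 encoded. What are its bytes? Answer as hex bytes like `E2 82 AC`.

U+20B2: 3-byte form → E2 82 B2.
U+514F: 3-byte form → E5 85 8F.
U+10D9E6: 4-byte form → F4 8D A7 A6.
U+1042B: 4-byte form → F0 90 90 AB.
U+13021: 4-byte form → F0 93 80 A1.
U+2A70: 3-byte form → E2 A9 B0.
U+9A43: 3-byte form → E9 A9 83.
Concatenated (24 bytes): E2 82 B2 E5 85 8F F4 8D A7 A6 F0 90 90 AB F0 93 80 A1 E2 A9 B0 E9 A9 83.

E2 82 B2 E5 85 8F F4 8D A7 A6 F0 90 90 AB F0 93 80 A1 E2 A9 B0 E9 A9 83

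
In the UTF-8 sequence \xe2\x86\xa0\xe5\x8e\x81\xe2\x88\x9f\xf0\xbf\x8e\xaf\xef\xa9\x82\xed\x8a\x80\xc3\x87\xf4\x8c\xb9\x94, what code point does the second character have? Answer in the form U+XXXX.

Offset 0: leading byte 0xE2 = 11100010 → 3-byte char #1 = E2 86 A0.
Offset 3: leading byte 0xE5 = 11100101 → 3-byte char #2 = E5 8E 81.
Leading byte 0xE5 = 11100101 matches 1110xxxx → 3-byte sequence.
Byte 1: 0xE5 = 11100101, payload 0101 (4 bits).
Byte 2: 0x8E = 10001110 (10xxxxxx ✓), payload 001110.
Byte 3: 0x81 = 10000001 (10xxxxxx ✓), payload 000001.
Concatenate: 0101001110000001 = 0x5381 (16 bits → U+5381).

U+5381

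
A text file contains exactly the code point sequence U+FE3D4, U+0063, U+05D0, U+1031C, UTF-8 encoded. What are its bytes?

F3 BE 8F 94 63 D7 90 F0 90 8C 9C

U+FE3D4: 4-byte form → F3 BE 8F 94.
U+0063: 1-byte form → 63.
U+05D0: 2-byte form → D7 90.
U+1031C: 4-byte form → F0 90 8C 9C.
Concatenated (11 bytes): F3 BE 8F 94 63 D7 90 F0 90 8C 9C.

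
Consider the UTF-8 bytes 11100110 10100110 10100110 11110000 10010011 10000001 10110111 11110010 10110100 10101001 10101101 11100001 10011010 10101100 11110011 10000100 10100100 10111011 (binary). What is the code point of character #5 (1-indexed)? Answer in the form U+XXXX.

Offset 0: leading byte 0xE6 = 11100110 → 3-byte char #1 = E6 A6 A6.
Offset 3: leading byte 0xF0 = 11110000 → 4-byte char #2 = F0 93 81 B7.
Offset 7: leading byte 0xF2 = 11110010 → 4-byte char #3 = F2 B4 A9 AD.
Offset 11: leading byte 0xE1 = 11100001 → 3-byte char #4 = E1 9A AC.
Offset 14: leading byte 0xF3 = 11110011 → 4-byte char #5 = F3 84 A4 BB.
Leading byte 0xF3 = 11110011 matches 11110xxx → 4-byte sequence.
Byte 1: 0xF3 = 11110011, payload 011 (3 bits).
Byte 2: 0x84 = 10000100 (10xxxxxx ✓), payload 000100.
Byte 3: 0xA4 = 10100100 (10xxxxxx ✓), payload 100100.
Byte 4: 0xBB = 10111011 (10xxxxxx ✓), payload 111011.
Concatenate: 011000100100100111011 = 0xC493B (21 bits → U+C493B).

U+C493B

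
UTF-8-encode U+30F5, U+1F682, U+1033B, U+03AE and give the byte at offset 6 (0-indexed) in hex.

U+30F5 → 3-byte form E3 83 B5 at offsets 0–2.
U+1F682 → 4-byte form F0 9F 9A 82 at offsets 3–6.
Offset 6 falls in char 2's range; it's byte 4 of F0 9F 9A 82 = 0x82.

0x82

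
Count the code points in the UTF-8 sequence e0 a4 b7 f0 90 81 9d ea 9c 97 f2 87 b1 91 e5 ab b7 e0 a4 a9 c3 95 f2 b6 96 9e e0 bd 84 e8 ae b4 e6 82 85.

11

Byte at offset 0: 0xE0 = 11100000 → 3-byte char (#1). Advance 3.
Byte at offset 3: 0xF0 = 11110000 → 4-byte char (#2). Advance 4.
Byte at offset 7: 0xEA = 11101010 → 3-byte char (#3). Advance 3.
Byte at offset 10: 0xF2 = 11110010 → 4-byte char (#4). Advance 4.
Byte at offset 14: 0xE5 = 11100101 → 3-byte char (#5). Advance 3.
Byte at offset 17: 0xE0 = 11100000 → 3-byte char (#6). Advance 3.
Byte at offset 20: 0xC3 = 11000011 → 2-byte char (#7). Advance 2.
Byte at offset 22: 0xF2 = 11110010 → 4-byte char (#8). Advance 4.
Byte at offset 26: 0xE0 = 11100000 → 3-byte char (#9). Advance 3.
Byte at offset 29: 0xE8 = 11101000 → 3-byte char (#10). Advance 3.
Byte at offset 32: 0xE6 = 11100110 → 3-byte char (#11). Advance 3.
Reached end at offset 35 after 11 code points.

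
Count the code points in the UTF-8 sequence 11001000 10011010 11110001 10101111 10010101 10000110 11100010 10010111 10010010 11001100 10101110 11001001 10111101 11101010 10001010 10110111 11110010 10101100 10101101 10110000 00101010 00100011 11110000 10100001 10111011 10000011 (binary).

10

Byte at offset 0: 0xC8 = 11001000 → 2-byte char (#1). Advance 2.
Byte at offset 2: 0xF1 = 11110001 → 4-byte char (#2). Advance 4.
Byte at offset 6: 0xE2 = 11100010 → 3-byte char (#3). Advance 3.
Byte at offset 9: 0xCC = 11001100 → 2-byte char (#4). Advance 2.
Byte at offset 11: 0xC9 = 11001001 → 2-byte char (#5). Advance 2.
Byte at offset 13: 0xEA = 11101010 → 3-byte char (#6). Advance 3.
Byte at offset 16: 0xF2 = 11110010 → 4-byte char (#7). Advance 4.
Byte at offset 20: 0x2A = 00101010 → 1-byte char (#8). Advance 1.
Byte at offset 21: 0x23 = 00100011 → 1-byte char (#9). Advance 1.
Byte at offset 22: 0xF0 = 11110000 → 4-byte char (#10). Advance 4.
Reached end at offset 26 after 10 code points.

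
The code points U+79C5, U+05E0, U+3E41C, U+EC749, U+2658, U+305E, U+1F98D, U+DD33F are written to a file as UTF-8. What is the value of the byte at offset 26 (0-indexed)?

U+79C5 → 3-byte form E7 A7 85 at offsets 0–2.
U+05E0 → 2-byte form D7 A0 at offsets 3–4.
U+3E41C → 4-byte form F0 BE 90 9C at offsets 5–8.
U+EC749 → 4-byte form F3 AC 9D 89 at offsets 9–12.
U+2658 → 3-byte form E2 99 98 at offsets 13–15.
U+305E → 3-byte form E3 81 9E at offsets 16–18.
U+1F98D → 4-byte form F0 9F A6 8D at offsets 19–22.
U+DD33F → 4-byte form F3 9D 8C BF at offsets 23–26.
Offset 26 falls in char 8's range; it's byte 4 of F3 9D 8C BF = 0xBF.

0xBF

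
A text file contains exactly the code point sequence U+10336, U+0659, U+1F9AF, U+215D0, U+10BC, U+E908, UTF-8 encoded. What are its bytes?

U+10336: 4-byte form → F0 90 8C B6.
U+0659: 2-byte form → D9 99.
U+1F9AF: 4-byte form → F0 9F A6 AF.
U+215D0: 4-byte form → F0 A1 97 90.
U+10BC: 3-byte form → E1 82 BC.
U+E908: 3-byte form → EE A4 88.
Concatenated (20 bytes): F0 90 8C B6 D9 99 F0 9F A6 AF F0 A1 97 90 E1 82 BC EE A4 88.

F0 90 8C B6 D9 99 F0 9F A6 AF F0 A1 97 90 E1 82 BC EE A4 88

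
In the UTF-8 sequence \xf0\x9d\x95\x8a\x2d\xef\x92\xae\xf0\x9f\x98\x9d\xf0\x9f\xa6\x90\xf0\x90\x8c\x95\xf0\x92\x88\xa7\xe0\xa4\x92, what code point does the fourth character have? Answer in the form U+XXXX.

Offset 0: leading byte 0xF0 = 11110000 → 4-byte char #1 = F0 9D 95 8A.
Offset 4: leading byte 0x2D = 00101101 → 1-byte char #2 = 2D.
Offset 5: leading byte 0xEF = 11101111 → 3-byte char #3 = EF 92 AE.
Offset 8: leading byte 0xF0 = 11110000 → 4-byte char #4 = F0 9F 98 9D.
Leading byte 0xF0 = 11110000 matches 11110xxx → 4-byte sequence.
Byte 1: 0xF0 = 11110000, payload 000 (3 bits).
Byte 2: 0x9F = 10011111 (10xxxxxx ✓), payload 011111.
Byte 3: 0x98 = 10011000 (10xxxxxx ✓), payload 011000.
Byte 4: 0x9D = 10011101 (10xxxxxx ✓), payload 011101.
Concatenate: 000011111011000011101 = 0x1F61D (21 bits → U+1F61D).

U+1F61D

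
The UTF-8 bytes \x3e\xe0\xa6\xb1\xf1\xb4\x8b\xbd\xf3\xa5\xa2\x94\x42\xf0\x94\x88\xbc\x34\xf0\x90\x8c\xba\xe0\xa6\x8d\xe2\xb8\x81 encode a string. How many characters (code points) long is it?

Byte at offset 0: 0x3E = 00111110 → 1-byte char (#1). Advance 1.
Byte at offset 1: 0xE0 = 11100000 → 3-byte char (#2). Advance 3.
Byte at offset 4: 0xF1 = 11110001 → 4-byte char (#3). Advance 4.
Byte at offset 8: 0xF3 = 11110011 → 4-byte char (#4). Advance 4.
Byte at offset 12: 0x42 = 01000010 → 1-byte char (#5). Advance 1.
Byte at offset 13: 0xF0 = 11110000 → 4-byte char (#6). Advance 4.
Byte at offset 17: 0x34 = 00110100 → 1-byte char (#7). Advance 1.
Byte at offset 18: 0xF0 = 11110000 → 4-byte char (#8). Advance 4.
Byte at offset 22: 0xE0 = 11100000 → 3-byte char (#9). Advance 3.
Byte at offset 25: 0xE2 = 11100010 → 3-byte char (#10). Advance 3.
Reached end at offset 28 after 10 code points.

10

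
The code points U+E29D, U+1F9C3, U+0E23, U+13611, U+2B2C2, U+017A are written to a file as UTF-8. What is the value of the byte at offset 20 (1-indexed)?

0xBA

1-indexed offset 20 is 0-indexed offset 19.
U+E29D → 3-byte form EE 8A 9D at offsets 0–2.
U+1F9C3 → 4-byte form F0 9F A7 83 at offsets 3–6.
U+0E23 → 3-byte form E0 B8 A3 at offsets 7–9.
U+13611 → 4-byte form F0 93 98 91 at offsets 10–13.
U+2B2C2 → 4-byte form F0 AB 8B 82 at offsets 14–17.
U+017A → 2-byte form C5 BA at offsets 18–19.
Offset 19 falls in char 6's range; it's byte 2 of C5 BA = 0xBA.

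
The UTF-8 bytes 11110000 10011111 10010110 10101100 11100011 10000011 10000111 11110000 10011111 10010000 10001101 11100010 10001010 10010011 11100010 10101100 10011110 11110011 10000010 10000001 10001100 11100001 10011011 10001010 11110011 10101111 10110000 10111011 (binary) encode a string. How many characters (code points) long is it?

8

Byte at offset 0: 0xF0 = 11110000 → 4-byte char (#1). Advance 4.
Byte at offset 4: 0xE3 = 11100011 → 3-byte char (#2). Advance 3.
Byte at offset 7: 0xF0 = 11110000 → 4-byte char (#3). Advance 4.
Byte at offset 11: 0xE2 = 11100010 → 3-byte char (#4). Advance 3.
Byte at offset 14: 0xE2 = 11100010 → 3-byte char (#5). Advance 3.
Byte at offset 17: 0xF3 = 11110011 → 4-byte char (#6). Advance 4.
Byte at offset 21: 0xE1 = 11100001 → 3-byte char (#7). Advance 3.
Byte at offset 24: 0xF3 = 11110011 → 4-byte char (#8). Advance 4.
Reached end at offset 28 after 8 code points.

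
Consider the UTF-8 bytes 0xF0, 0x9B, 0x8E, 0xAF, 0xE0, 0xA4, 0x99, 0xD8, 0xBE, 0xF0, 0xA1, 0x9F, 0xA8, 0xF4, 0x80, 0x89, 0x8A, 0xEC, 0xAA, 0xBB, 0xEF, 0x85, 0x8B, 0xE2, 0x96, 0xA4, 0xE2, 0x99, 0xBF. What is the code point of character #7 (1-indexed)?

U+F14B

Offset 0: leading byte 0xF0 = 11110000 → 4-byte char #1 = F0 9B 8E AF.
Offset 4: leading byte 0xE0 = 11100000 → 3-byte char #2 = E0 A4 99.
Offset 7: leading byte 0xD8 = 11011000 → 2-byte char #3 = D8 BE.
Offset 9: leading byte 0xF0 = 11110000 → 4-byte char #4 = F0 A1 9F A8.
Offset 13: leading byte 0xF4 = 11110100 → 4-byte char #5 = F4 80 89 8A.
Offset 17: leading byte 0xEC = 11101100 → 3-byte char #6 = EC AA BB.
Offset 20: leading byte 0xEF = 11101111 → 3-byte char #7 = EF 85 8B.
Leading byte 0xEF = 11101111 matches 1110xxxx → 3-byte sequence.
Byte 1: 0xEF = 11101111, payload 1111 (4 bits).
Byte 2: 0x85 = 10000101 (10xxxxxx ✓), payload 000101.
Byte 3: 0x8B = 10001011 (10xxxxxx ✓), payload 001011.
Concatenate: 1111000101001011 = 0xF14B (16 bits → U+F14B).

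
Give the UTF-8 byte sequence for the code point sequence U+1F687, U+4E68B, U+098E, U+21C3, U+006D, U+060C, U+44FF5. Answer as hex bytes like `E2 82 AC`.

U+1F687: 4-byte form → F0 9F 9A 87.
U+4E68B: 4-byte form → F1 8E 9A 8B.
U+098E: 3-byte form → E0 A6 8E.
U+21C3: 3-byte form → E2 87 83.
U+006D: 1-byte form → 6D.
U+060C: 2-byte form → D8 8C.
U+44FF5: 4-byte form → F1 84 BF B5.
Concatenated (21 bytes): F0 9F 9A 87 F1 8E 9A 8B E0 A6 8E E2 87 83 6D D8 8C F1 84 BF B5.

F0 9F 9A 87 F1 8E 9A 8B E0 A6 8E E2 87 83 6D D8 8C F1 84 BF B5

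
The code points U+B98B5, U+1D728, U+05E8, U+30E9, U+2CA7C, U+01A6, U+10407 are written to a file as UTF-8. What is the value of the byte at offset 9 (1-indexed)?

1-indexed offset 9 is 0-indexed offset 8.
U+B98B5 → 4-byte form F2 B9 A2 B5 at offsets 0–3.
U+1D728 → 4-byte form F0 9D 9C A8 at offsets 4–7.
U+05E8 → 2-byte form D7 A8 at offsets 8–9.
Offset 8 falls in char 3's range; it's byte 1 of D7 A8 = 0xD7.

0xD7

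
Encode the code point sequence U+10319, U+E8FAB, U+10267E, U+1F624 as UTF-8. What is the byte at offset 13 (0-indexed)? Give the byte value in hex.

U+10319 → 4-byte form F0 90 8C 99 at offsets 0–3.
U+E8FAB → 4-byte form F3 A8 BE AB at offsets 4–7.
U+10267E → 4-byte form F4 82 99 BE at offsets 8–11.
U+1F624 → 4-byte form F0 9F 98 A4 at offsets 12–15.
Offset 13 falls in char 4's range; it's byte 2 of F0 9F 98 A4 = 0x9F.

0x9F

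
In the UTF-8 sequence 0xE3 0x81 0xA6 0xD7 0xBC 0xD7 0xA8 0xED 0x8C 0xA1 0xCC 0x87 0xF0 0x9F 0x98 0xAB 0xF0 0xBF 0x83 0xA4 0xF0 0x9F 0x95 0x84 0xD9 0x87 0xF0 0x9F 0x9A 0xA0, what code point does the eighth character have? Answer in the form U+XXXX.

Offset 0: leading byte 0xE3 = 11100011 → 3-byte char #1 = E3 81 A6.
Offset 3: leading byte 0xD7 = 11010111 → 2-byte char #2 = D7 BC.
Offset 5: leading byte 0xD7 = 11010111 → 2-byte char #3 = D7 A8.
Offset 7: leading byte 0xED = 11101101 → 3-byte char #4 = ED 8C A1.
Offset 10: leading byte 0xCC = 11001100 → 2-byte char #5 = CC 87.
Offset 12: leading byte 0xF0 = 11110000 → 4-byte char #6 = F0 9F 98 AB.
Offset 16: leading byte 0xF0 = 11110000 → 4-byte char #7 = F0 BF 83 A4.
Offset 20: leading byte 0xF0 = 11110000 → 4-byte char #8 = F0 9F 95 84.
Leading byte 0xF0 = 11110000 matches 11110xxx → 4-byte sequence.
Byte 1: 0xF0 = 11110000, payload 000 (3 bits).
Byte 2: 0x9F = 10011111 (10xxxxxx ✓), payload 011111.
Byte 3: 0x95 = 10010101 (10xxxxxx ✓), payload 010101.
Byte 4: 0x84 = 10000100 (10xxxxxx ✓), payload 000100.
Concatenate: 000011111010101000100 = 0x1F544 (21 bits → U+1F544).

U+1F544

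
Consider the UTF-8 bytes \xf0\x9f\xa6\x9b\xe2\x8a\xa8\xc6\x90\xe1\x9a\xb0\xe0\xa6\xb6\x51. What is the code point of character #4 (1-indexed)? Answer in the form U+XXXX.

Offset 0: leading byte 0xF0 = 11110000 → 4-byte char #1 = F0 9F A6 9B.
Offset 4: leading byte 0xE2 = 11100010 → 3-byte char #2 = E2 8A A8.
Offset 7: leading byte 0xC6 = 11000110 → 2-byte char #3 = C6 90.
Offset 9: leading byte 0xE1 = 11100001 → 3-byte char #4 = E1 9A B0.
Leading byte 0xE1 = 11100001 matches 1110xxxx → 3-byte sequence.
Byte 1: 0xE1 = 11100001, payload 0001 (4 bits).
Byte 2: 0x9A = 10011010 (10xxxxxx ✓), payload 011010.
Byte 3: 0xB0 = 10110000 (10xxxxxx ✓), payload 110000.
Concatenate: 0001011010110000 = 0x16B0 (16 bits → U+16B0).

U+16B0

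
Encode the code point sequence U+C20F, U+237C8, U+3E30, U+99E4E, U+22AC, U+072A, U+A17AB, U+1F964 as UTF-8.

U+C20F: 3-byte form → EC 88 8F.
U+237C8: 4-byte form → F0 A3 9F 88.
U+3E30: 3-byte form → E3 B8 B0.
U+99E4E: 4-byte form → F2 99 B9 8E.
U+22AC: 3-byte form → E2 8A AC.
U+072A: 2-byte form → DC AA.
U+A17AB: 4-byte form → F2 A1 9E AB.
U+1F964: 4-byte form → F0 9F A5 A4.
Concatenated (27 bytes): EC 88 8F F0 A3 9F 88 E3 B8 B0 F2 99 B9 8E E2 8A AC DC AA F2 A1 9E AB F0 9F A5 A4.

EC 88 8F F0 A3 9F 88 E3 B8 B0 F2 99 B9 8E E2 8A AC DC AA F2 A1 9E AB F0 9F A5 A4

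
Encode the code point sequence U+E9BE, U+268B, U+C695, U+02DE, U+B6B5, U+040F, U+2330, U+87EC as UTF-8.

EE A6 BE E2 9A 8B EC 9A 95 CB 9E EB 9A B5 D0 8F E2 8C B0 E8 9F AC

U+E9BE: 3-byte form → EE A6 BE.
U+268B: 3-byte form → E2 9A 8B.
U+C695: 3-byte form → EC 9A 95.
U+02DE: 2-byte form → CB 9E.
U+B6B5: 3-byte form → EB 9A B5.
U+040F: 2-byte form → D0 8F.
U+2330: 3-byte form → E2 8C B0.
U+87EC: 3-byte form → E8 9F AC.
Concatenated (22 bytes): EE A6 BE E2 9A 8B EC 9A 95 CB 9E EB 9A B5 D0 8F E2 8C B0 E8 9F AC.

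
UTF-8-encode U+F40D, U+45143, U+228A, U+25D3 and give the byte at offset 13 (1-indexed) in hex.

1-indexed offset 13 is 0-indexed offset 12.
U+F40D → 3-byte form EF 90 8D at offsets 0–2.
U+45143 → 4-byte form F1 85 85 83 at offsets 3–6.
U+228A → 3-byte form E2 8A 8A at offsets 7–9.
U+25D3 → 3-byte form E2 97 93 at offsets 10–12.
Offset 12 falls in char 4's range; it's byte 3 of E2 97 93 = 0x93.

0x93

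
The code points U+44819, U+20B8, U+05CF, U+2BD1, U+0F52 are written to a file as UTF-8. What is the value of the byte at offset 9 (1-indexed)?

1-indexed offset 9 is 0-indexed offset 8.
U+44819 → 4-byte form F1 84 A0 99 at offsets 0–3.
U+20B8 → 3-byte form E2 82 B8 at offsets 4–6.
U+05CF → 2-byte form D7 8F at offsets 7–8.
Offset 8 falls in char 3's range; it's byte 2 of D7 8F = 0x8F.

0x8F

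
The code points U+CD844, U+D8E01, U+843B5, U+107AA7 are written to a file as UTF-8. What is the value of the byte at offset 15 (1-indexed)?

1-indexed offset 15 is 0-indexed offset 14.
U+CD844 → 4-byte form F3 8D A1 84 at offsets 0–3.
U+D8E01 → 4-byte form F3 98 B8 81 at offsets 4–7.
U+843B5 → 4-byte form F2 84 8E B5 at offsets 8–11.
U+107AA7 → 4-byte form F4 87 AA A7 at offsets 12–15.
Offset 14 falls in char 4's range; it's byte 3 of F4 87 AA A7 = 0xAA.

0xAA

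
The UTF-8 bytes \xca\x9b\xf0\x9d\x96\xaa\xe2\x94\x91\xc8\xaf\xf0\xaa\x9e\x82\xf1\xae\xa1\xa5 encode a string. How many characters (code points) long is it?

Byte at offset 0: 0xCA = 11001010 → 2-byte char (#1). Advance 2.
Byte at offset 2: 0xF0 = 11110000 → 4-byte char (#2). Advance 4.
Byte at offset 6: 0xE2 = 11100010 → 3-byte char (#3). Advance 3.
Byte at offset 9: 0xC8 = 11001000 → 2-byte char (#4). Advance 2.
Byte at offset 11: 0xF0 = 11110000 → 4-byte char (#5). Advance 4.
Byte at offset 15: 0xF1 = 11110001 → 4-byte char (#6). Advance 4.
Reached end at offset 19 after 6 code points.

6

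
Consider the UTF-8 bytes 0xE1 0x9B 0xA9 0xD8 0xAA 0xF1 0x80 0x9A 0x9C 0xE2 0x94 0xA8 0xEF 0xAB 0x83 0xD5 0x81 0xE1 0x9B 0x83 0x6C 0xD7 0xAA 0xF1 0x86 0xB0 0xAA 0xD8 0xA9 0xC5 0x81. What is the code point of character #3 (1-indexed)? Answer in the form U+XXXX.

Offset 0: leading byte 0xE1 = 11100001 → 3-byte char #1 = E1 9B A9.
Offset 3: leading byte 0xD8 = 11011000 → 2-byte char #2 = D8 AA.
Offset 5: leading byte 0xF1 = 11110001 → 4-byte char #3 = F1 80 9A 9C.
Leading byte 0xF1 = 11110001 matches 11110xxx → 4-byte sequence.
Byte 1: 0xF1 = 11110001, payload 001 (3 bits).
Byte 2: 0x80 = 10000000 (10xxxxxx ✓), payload 000000.
Byte 3: 0x9A = 10011010 (10xxxxxx ✓), payload 011010.
Byte 4: 0x9C = 10011100 (10xxxxxx ✓), payload 011100.
Concatenate: 001000000011010011100 = 0x4069C (21 bits → U+4069C).

U+4069C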